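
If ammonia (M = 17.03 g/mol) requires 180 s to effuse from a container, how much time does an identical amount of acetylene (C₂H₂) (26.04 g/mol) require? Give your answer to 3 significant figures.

223 s

Graham's law gives t_C₂H₂/t_NH₃ = √(M_C₂H₂/M_NH₃) = √(26.04/17.03) = √1.529 = 1.237.
So the time for C₂H₂ is 180 × 1.237 = 223 s.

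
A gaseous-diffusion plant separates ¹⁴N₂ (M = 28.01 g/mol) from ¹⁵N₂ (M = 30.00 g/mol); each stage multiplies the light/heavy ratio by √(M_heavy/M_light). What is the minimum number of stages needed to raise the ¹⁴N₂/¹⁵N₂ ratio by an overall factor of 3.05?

With α = √(30.00/28.01) per stage, ln α = ½ ln(1.07105) = 0.03432.
Need α^N ≥ 3.05 ⇒ N ≥ ln(3.05) / ln α = 1.115 / 0.03432 = 32.49.
So at least 33 stages are needed.

33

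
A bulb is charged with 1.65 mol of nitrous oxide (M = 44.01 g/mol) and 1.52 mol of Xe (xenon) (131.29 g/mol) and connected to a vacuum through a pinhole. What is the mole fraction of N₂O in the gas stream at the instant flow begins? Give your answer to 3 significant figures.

0.652

Rate_i ∝ x_i/√M_i (Graham's law weighted by mole fraction), so the effusate composition follows n_i/√M_i.
x_N₂O(eff) = (n_N₂O/√M_N₂O) / (n_N₂O/√M_N₂O + n_Xe/√M_Xe)
= (1.65/√44.01) / (1.65/√44.01 + 1.52/√131.29) = 0.2487/(0.2487 + 0.1327) = 0.652.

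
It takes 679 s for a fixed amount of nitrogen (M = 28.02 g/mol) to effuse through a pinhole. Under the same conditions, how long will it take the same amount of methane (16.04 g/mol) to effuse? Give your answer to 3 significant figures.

514 s

Using Graham's law: t_CH₄/t_N₂ = √(M_CH₄/M_N₂) = √(16.04/28.02) = √0.5724 = 0.7566.
So the time for CH₄ is 679 × 0.7566 = 514 s.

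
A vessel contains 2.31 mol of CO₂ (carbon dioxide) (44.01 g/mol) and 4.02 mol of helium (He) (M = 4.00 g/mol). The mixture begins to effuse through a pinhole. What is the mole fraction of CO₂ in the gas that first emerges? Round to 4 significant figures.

0.1477

Each component's effusion rate ∝ (its partial pressure)·(1/√M) ∝ n_i/√M_i.
So x_CO₂ in the escaping gas = (n_CO₂/√M_CO₂) / Σ(n_i/√M_i)
= (2.31/√44.01) / (2.31/√44.01 + 4.02/√4.00) = 0.3482/(0.3482 + 2.010) = 0.1477.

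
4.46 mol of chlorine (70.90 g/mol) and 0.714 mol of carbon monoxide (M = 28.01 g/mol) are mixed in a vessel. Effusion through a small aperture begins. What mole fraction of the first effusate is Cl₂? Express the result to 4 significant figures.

0.7970

The effusion rate of species i is ∝ p_i/√M_i ∝ n_i/√M_i.
x_Cl₂(eff) = (n_Cl₂/√M_Cl₂) / (n_Cl₂/√M_Cl₂ + n_CO/√M_CO)
= (4.46/√70.90) / (4.46/√70.90 + 0.714/√28.01) = 0.5297/(0.5297 + 0.1349) = 0.7970.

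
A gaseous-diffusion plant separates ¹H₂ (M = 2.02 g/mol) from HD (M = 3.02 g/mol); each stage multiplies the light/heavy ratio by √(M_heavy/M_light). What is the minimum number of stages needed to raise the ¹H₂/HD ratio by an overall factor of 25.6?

17

Per stage α = (3.02/2.02)^(1/2) = 1.49505^0.5, giving ln α = 0.2011.
Need α^N ≥ 25.6 ⇒ N ≥ ln(25.6) / ln α = 3.243 / 0.2011 = 16.13.
Rounding up, N = 17 stages.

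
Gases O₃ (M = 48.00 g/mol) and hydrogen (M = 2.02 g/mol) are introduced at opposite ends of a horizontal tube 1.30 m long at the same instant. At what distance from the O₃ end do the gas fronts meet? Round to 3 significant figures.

0.221 m

Graham's law gives d_O₃/d_H₂ = rate_O₃/rate_H₂ = √(M_H₂/M_O₃) = √(2.02/48.00) = 0.2051.
With d_O₃ + d_H₂ = 1.30 m, d_H₂ = 1.30/(1 + 0.2051) = 1.079 m.
d_O₃ = 1.30 − 1.079 = 0.221 m.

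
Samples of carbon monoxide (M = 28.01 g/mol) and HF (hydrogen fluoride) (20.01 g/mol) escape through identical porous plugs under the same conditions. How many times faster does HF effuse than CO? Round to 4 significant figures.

1.183

From Graham's law, rate_HF/rate_CO = √(M_CO/M_HF) = √(28.01/20.01) = √1.400 = 1.183.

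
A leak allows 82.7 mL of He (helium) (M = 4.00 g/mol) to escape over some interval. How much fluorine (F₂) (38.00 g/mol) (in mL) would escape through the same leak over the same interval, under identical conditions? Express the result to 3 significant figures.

26.8 mL

Graham's law gives rate_F₂/rate_He = √(M_He/M_F₂) = √(4.00/38.00) = √0.1053 = 0.3244.
So the volume for F₂ is 82.7 × 0.3244 = 26.8 mL.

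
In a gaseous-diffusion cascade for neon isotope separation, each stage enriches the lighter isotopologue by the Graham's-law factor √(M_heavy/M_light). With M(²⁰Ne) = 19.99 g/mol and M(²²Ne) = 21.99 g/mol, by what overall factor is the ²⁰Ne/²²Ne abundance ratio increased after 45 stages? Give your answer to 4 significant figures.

8.546

Overall factor = α^45 with α = √(21.99/19.99), i.e. (21.99/19.99)^(45/2).
= 1.10005^(45/2) = 8.546.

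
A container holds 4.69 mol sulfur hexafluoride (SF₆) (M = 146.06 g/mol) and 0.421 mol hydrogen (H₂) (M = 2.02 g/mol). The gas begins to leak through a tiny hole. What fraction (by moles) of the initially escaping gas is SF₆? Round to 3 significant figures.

0.567

Each component's effusion rate ∝ (its partial pressure)·(1/√M) ∝ n_i/√M_i.
So x_SF₆ in the escaping gas = (n_SF₆/√M_SF₆) / Σ(n_i/√M_i)
= (4.69/√146.06) / (4.69/√146.06 + 0.421/√2.02) = 0.3881/(0.3881 + 0.2962) = 0.567.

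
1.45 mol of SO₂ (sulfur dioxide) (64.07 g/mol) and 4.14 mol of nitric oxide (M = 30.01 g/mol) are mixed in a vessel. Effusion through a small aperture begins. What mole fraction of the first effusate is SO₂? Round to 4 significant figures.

0.1934

Each component's effusion rate ∝ (its partial pressure)·(1/√M) ∝ n_i/√M_i.
Mole fraction of SO₂ in the effusate = (n_SO₂/√M_SO₂) / (n_SO₂/√M_SO₂ + n_NO/√M_NO)
= (1.45/√64.07) / (1.45/√64.07 + 4.14/√30.01) = 0.1812/(0.1812 + 0.7557) = 0.1934.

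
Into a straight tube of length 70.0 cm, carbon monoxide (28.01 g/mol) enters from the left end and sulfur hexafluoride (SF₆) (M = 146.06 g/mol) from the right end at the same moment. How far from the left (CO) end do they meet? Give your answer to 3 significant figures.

Distances travelled in equal time are proportional to diffusion rates, so d_CO/d_SF₆ = √(M_SF₆/M_CO) = √(146.06/28.01) = 2.284.
With d_CO + d_SF₆ = 70.0 cm, d_SF₆ = 70.0/(1 + 2.284) = 21.32 cm.
d_CO = 70.0 − 21.32 = 48.7 cm.

48.7 cm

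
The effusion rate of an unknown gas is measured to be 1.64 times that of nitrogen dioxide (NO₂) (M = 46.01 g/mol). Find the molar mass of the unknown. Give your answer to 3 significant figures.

17.1 g/mol

Graham's law gives rate_X/rate_NO₂ = √(M_NO₂/M_X).
1.64 = √(46.01/M_X)
M_X = 46.01 / 1.64² = 46.01 / 2.690 = 17.1 g/mol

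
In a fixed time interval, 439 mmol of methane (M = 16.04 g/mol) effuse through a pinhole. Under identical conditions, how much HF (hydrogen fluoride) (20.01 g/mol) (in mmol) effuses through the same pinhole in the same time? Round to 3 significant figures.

393 mmol

By Graham's law, rate_HF/rate_CH₄ = √(M_CH₄/M_HF) = √(16.04/20.01) = √0.8016 = 0.8953.
So the amount for HF is 439 × 0.8953 = 393 mmol.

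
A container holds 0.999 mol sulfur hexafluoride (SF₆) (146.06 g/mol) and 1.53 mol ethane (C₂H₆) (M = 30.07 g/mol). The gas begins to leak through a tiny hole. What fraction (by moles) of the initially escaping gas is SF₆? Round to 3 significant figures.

0.229

Each component's effusion rate ∝ (its partial pressure)·(1/√M) ∝ n_i/√M_i.
Mole fraction of SF₆ in the effusate = (n_SF₆/√M_SF₆) / (n_SF₆/√M_SF₆ + n_C₂H₆/√M_C₂H₆)
= (0.999/√146.06) / (0.999/√146.06 + 1.53/√30.07) = 0.08266/(0.08266 + 0.2790) = 0.229.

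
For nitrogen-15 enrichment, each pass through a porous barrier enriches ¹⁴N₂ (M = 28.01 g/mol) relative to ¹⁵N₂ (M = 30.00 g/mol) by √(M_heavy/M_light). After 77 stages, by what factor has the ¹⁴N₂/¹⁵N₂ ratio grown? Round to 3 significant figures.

Overall factor = α^77 with α = √(30.00/28.01), i.e. (30.00/28.01)^(77/2).
= 1.07105^(77/2) = 14.0.

14.0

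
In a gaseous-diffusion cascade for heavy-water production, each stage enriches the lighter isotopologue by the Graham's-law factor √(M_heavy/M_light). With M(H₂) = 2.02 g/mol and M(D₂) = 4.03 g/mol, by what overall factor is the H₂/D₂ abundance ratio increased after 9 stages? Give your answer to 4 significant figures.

After 9 stages the ratio has grown by (√(4.03/2.02))^9 = (4.03/2.02)^(9/2).
= 1.99505^(9/2) = 22.38.

22.38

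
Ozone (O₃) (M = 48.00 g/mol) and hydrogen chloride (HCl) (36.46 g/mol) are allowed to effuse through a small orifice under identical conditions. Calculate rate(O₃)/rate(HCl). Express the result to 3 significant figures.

0.872

Since effusion rate ∝ 1/√M, rate_O₃/rate_HCl = √(M_HCl/M_O₃) = √(36.46/48.00) = √0.7596 = 0.872.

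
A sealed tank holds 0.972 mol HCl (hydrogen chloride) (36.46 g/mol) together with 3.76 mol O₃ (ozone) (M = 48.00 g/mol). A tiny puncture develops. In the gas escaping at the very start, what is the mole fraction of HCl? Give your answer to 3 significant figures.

Effusion rate of each component ∝ n_i/√M_i (partial pressure × 1/√M).
So x_HCl in the escaping gas = (n_HCl/√M_HCl) / Σ(n_i/√M_i)
= (0.972/√36.46) / (0.972/√36.46 + 3.76/√48.00) = 0.1610/(0.1610 + 0.5427) = 0.229.

0.229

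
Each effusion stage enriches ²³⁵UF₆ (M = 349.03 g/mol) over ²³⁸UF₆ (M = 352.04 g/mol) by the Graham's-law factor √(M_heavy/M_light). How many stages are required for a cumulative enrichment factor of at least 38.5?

Single-stage factor α = √(352.04/349.03), so ln α = ½ ln(1.00862) = 0.004293.
Need α^N ≥ 38.5 ⇒ N ≥ ln(38.5) / ln α = 3.651 / 0.004293 = 850.28.
Rounding up, N = 851 stages.

851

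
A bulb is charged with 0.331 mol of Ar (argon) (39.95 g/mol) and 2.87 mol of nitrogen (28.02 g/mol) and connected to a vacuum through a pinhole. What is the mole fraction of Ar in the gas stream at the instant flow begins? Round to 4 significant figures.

0.08808

Each component's effusion rate ∝ (its partial pressure)·(1/√M) ∝ n_i/√M_i.
x_Ar(eff) = (n_Ar/√M_Ar) / (n_Ar/√M_Ar + n_N₂/√M_N₂)
= (0.331/√39.95) / (0.331/√39.95 + 2.87/√28.02) = 0.05237/(0.05237 + 0.5422) = 0.08808.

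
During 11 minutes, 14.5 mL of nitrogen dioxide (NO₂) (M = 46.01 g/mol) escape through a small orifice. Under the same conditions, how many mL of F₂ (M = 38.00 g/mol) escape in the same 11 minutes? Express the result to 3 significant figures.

16.0 mL

From Graham's law, rate_F₂/rate_NO₂ = √(M_NO₂/M_F₂) = √(46.01/38.00) = √1.211 = 1.100.
So the volume for F₂ is 14.5 × 1.100 = 16.0 mL.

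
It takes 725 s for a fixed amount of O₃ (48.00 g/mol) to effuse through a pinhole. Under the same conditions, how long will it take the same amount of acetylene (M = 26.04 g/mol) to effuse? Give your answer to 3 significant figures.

534 s

Graham's law gives t_C₂H₂/t_O₃ = √(M_C₂H₂/M_O₃) = √(26.04/48.00) = √0.5425 = 0.7365.
So the time for C₂H₂ is 725 × 0.7365 = 534 s.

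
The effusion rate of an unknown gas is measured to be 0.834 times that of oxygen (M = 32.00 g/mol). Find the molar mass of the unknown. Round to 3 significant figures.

46.0 g/mol

Graham's law gives rate_X/rate_O₂ = √(M_O₂/M_X).
0.834 = √(32.00/M_X)
M_X = 32.00 / 0.834² = 32.00 / 0.6956 = 46.0 g/mol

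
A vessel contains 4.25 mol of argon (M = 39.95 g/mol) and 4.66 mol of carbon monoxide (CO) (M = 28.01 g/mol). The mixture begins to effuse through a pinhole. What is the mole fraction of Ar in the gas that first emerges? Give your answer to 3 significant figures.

0.433

Rate_i ∝ x_i/√M_i (Graham's law weighted by mole fraction), so the effusate composition follows n_i/√M_i.
x_Ar(eff) = (n_Ar/√M_Ar) / (n_Ar/√M_Ar + n_CO/√M_CO)
= (4.25/√39.95) / (4.25/√39.95 + 4.66/√28.01) = 0.6724/(0.6724 + 0.8805) = 0.433.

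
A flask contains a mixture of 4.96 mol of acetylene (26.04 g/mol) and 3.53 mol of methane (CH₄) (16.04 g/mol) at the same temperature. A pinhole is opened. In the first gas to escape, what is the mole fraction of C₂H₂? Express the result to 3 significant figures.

0.524

Rate_i ∝ x_i/√M_i (Graham's law weighted by mole fraction), so the effusate composition follows n_i/√M_i.
x_C₂H₂(eff) = (n_C₂H₂/√M_C₂H₂) / (n_C₂H₂/√M_C₂H₂ + n_CH₄/√M_CH₄)
= (4.96/√26.04) / (4.96/√26.04 + 3.53/√16.04) = 0.9720/(0.9720 + 0.8814) = 0.524.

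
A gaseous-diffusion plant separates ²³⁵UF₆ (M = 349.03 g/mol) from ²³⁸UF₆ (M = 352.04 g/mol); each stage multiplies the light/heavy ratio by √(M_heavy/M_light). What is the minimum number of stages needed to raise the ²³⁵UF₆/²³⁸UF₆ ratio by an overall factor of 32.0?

808

Per stage α = (352.04/349.03)^(1/2) = 1.00862^0.5, giving ln α = 0.004293.
Need α^N ≥ 32.0 ⇒ N ≥ ln(32.0) / ln α = 3.466 / 0.004293 = 807.21.
Minimum whole number of stages: N = 808.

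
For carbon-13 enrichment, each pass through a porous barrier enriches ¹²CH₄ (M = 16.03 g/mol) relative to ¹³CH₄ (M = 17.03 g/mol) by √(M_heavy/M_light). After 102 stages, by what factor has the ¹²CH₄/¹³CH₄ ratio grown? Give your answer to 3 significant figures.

21.9

Overall factor = α^102 with α = √(17.03/16.03), i.e. (17.03/16.03)^(102/2).
= 1.06238^51 = 21.9.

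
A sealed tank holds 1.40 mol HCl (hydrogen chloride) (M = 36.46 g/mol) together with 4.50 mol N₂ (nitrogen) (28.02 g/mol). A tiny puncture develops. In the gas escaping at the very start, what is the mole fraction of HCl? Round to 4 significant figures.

Rate_i ∝ x_i/√M_i (Graham's law weighted by mole fraction), so the effusate composition follows n_i/√M_i.
Mole fraction of HCl in the effusate = (n_HCl/√M_HCl) / (n_HCl/√M_HCl + n_N₂/√M_N₂)
= (1.40/√36.46) / (1.40/√36.46 + 4.50/√28.02) = 0.2319/(0.2319 + 0.8501) = 0.2143.

0.2143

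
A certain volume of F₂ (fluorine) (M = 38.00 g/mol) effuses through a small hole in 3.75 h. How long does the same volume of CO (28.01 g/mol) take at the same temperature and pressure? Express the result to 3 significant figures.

3.22 h

Since effusion rate ∝ 1/√M, t_CO/t_F₂ = √(M_CO/M_F₂) = √(28.01/38.00) = √0.7371 = 0.8585.
So the time for CO is 3.75 × 0.8585 = 3.22 h.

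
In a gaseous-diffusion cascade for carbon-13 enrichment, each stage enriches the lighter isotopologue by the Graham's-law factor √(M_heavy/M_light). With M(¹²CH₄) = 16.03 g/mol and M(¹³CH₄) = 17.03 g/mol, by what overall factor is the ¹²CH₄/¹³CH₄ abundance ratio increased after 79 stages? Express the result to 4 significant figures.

10.92

After 79 stages the ratio has grown by (√(17.03/16.03))^79 = (17.03/16.03)^(79/2).
= 1.06238^(79/2) = 10.92.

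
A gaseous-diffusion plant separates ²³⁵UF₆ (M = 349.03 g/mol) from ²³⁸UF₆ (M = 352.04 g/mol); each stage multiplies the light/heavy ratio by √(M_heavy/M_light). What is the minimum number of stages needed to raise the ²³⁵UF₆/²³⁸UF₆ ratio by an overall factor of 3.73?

With α = √(352.04/349.03) per stage, ln α = ½ ln(1.00862) = 0.004293.
Need α^N ≥ 3.73 ⇒ N ≥ ln(3.73) / ln α = 1.316 / 0.004293 = 306.61.
Minimum whole number of stages: N = 307.

307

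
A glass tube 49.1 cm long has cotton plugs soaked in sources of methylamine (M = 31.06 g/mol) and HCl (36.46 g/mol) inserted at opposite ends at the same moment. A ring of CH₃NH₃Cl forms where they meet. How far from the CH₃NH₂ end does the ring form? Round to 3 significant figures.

25.5 cm

The fronts meet when d_CH₃NH₂ + d_HCl = L with d_CH₃NH₂/d_HCl = √(M_HCl/M_CH₃NH₂) (Graham's law). Here √(M_HCl/M_CH₃NH₂) = √(36.46/31.06) = 1.083.
With d_CH₃NH₂ + d_HCl = 49.1 cm, d_HCl = 49.1/(1 + 1.083) = 23.57 cm.
d_CH₃NH₂ = 49.1 − 23.57 = 25.5 cm.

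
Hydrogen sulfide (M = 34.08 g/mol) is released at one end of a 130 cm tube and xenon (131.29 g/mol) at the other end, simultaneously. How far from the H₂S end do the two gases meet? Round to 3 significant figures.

Distances travelled in equal time are proportional to diffusion rates, so d_H₂S/d_Xe = √(M_Xe/M_H₂S) = √(131.29/34.08) = 1.963.
With d_H₂S + d_Xe = 130 cm, d_Xe = 130/(1 + 1.963) = 43.88 cm.
d_H₂S = 130 − 43.88 = 86.1 cm.

86.1 cm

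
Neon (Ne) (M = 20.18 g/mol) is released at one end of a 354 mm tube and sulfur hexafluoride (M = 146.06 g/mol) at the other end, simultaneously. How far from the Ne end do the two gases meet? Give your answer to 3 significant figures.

258 mm

Distances travelled in equal time are proportional to diffusion rates, so d_Ne/d_SF₆ = √(M_SF₆/M_Ne) = √(146.06/20.18) = 2.690.
With d_Ne + d_SF₆ = 354 mm, d_SF₆ = 354/(1 + 2.690) = 95.93 mm.
d_Ne = 354 − 95.93 = 258 mm.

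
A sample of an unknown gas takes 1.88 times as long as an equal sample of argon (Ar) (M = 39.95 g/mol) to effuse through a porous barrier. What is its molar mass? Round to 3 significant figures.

By Graham's law, t_X/t_Ar = √(M_X/M_Ar).
1.88 = √(M_X/39.95)
M_X = 39.95 × 1.88² = 39.95 × 3.534 = 141 g/mol

141 g/mol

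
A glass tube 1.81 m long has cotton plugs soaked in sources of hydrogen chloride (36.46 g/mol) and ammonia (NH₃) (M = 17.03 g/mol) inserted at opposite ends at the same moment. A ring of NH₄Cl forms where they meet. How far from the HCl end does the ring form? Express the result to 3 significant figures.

Graham's law gives d_HCl/d_NH₃ = rate_HCl/rate_NH₃ = √(M_NH₃/M_HCl) = √(17.03/36.46) = 0.6834.
With d_HCl + d_NH₃ = 1.81 m, d_NH₃ = 1.81/(1 + 0.6834) = 1.075 m.
d_HCl = 1.81 − 1.075 = 0.735 m.

0.735 m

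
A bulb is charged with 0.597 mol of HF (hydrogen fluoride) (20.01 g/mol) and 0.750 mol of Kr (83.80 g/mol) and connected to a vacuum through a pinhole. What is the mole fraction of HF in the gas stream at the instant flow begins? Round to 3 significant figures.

0.620

Rate_i ∝ x_i/√M_i (Graham's law weighted by mole fraction), so the effusate composition follows n_i/√M_i.
So x_HF in the escaping gas = (n_HF/√M_HF) / Σ(n_i/√M_i)
= (0.597/√20.01) / (0.597/√20.01 + 0.750/√83.80) = 0.1335/(0.1335 + 0.08193) = 0.620.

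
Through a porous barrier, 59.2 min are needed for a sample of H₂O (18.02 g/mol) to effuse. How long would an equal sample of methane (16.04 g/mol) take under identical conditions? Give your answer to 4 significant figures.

Since effusion rate ∝ 1/√M, t_CH₄/t_H₂O = √(M_CH₄/M_H₂O) = √(16.04/18.02) = √0.8901 = 0.9435.
So the time for CH₄ is 59.2 × 0.9435 = 55.85 min.

55.85 min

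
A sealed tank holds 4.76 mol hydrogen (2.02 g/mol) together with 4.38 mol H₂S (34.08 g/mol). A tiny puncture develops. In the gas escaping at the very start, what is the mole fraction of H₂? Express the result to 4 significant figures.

0.8170

Each component's effusion rate ∝ (its partial pressure)·(1/√M) ∝ n_i/√M_i.
So x_H₂ in the escaping gas = (n_H₂/√M_H₂) / Σ(n_i/√M_i)
= (4.76/√2.02) / (4.76/√2.02 + 4.38/√34.08) = 3.349/(3.349 + 0.7503) = 0.8170.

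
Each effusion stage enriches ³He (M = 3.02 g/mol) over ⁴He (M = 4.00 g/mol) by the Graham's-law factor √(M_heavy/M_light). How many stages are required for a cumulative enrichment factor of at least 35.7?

26

Single-stage factor α = √(4.00/3.02), so ln α = ½ ln(1.32450) = 0.1405.
Need α^N ≥ 35.7 ⇒ N ≥ ln(35.7) / ln α = 3.575 / 0.1405 = 25.44.
Minimum whole number of stages: N = 26.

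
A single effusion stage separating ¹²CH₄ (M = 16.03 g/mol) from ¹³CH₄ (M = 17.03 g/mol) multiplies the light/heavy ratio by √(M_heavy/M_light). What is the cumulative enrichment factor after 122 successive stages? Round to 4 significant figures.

40.10

The single-stage factor is √(M_heavy/M_light), so 122 stages give [√(17.03/16.03)]^122 = (17.03/16.03)^(122/2).
= 1.06238^61 = 40.10.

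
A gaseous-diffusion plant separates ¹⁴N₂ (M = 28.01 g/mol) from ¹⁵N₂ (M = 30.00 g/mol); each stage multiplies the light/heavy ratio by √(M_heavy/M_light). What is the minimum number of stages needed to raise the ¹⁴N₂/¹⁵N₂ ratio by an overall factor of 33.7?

Per stage α = (30.00/28.01)^(1/2) = 1.07105^0.5, giving ln α = 0.03432.
Need α^N ≥ 33.7 ⇒ N ≥ ln(33.7) / ln α = 3.517 / 0.03432 = 102.50.
Rounding up, N = 103 stages.

103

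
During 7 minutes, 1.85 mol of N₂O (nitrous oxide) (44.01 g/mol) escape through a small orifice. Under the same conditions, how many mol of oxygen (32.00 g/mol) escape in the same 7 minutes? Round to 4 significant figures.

Since effusion rate ∝ 1/√M, rate_O₂/rate_N₂O = √(M_N₂O/M_O₂) = √(44.01/32.00) = √1.375 = 1.173.
So the amount for O₂ is 1.85 × 1.173 = 2.170 mol.

2.170 mol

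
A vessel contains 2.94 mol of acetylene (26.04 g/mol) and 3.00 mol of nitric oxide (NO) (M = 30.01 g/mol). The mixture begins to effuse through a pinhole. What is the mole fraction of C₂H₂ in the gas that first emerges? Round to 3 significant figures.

Rate_i ∝ x_i/√M_i (Graham's law weighted by mole fraction), so the effusate composition follows n_i/√M_i.
So x_C₂H₂ in the escaping gas = (n_C₂H₂/√M_C₂H₂) / Σ(n_i/√M_i)
= (2.94/√26.04) / (2.94/√26.04 + 3.00/√30.01) = 0.5761/(0.5761 + 0.5476) = 0.513.

0.513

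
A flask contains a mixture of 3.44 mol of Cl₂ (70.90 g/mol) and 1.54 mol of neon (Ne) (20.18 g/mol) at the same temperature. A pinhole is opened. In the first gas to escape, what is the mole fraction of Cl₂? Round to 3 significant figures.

0.544

Effusion rate of each component ∝ n_i/√M_i (partial pressure × 1/√M).
So x_Cl₂ in the escaping gas = (n_Cl₂/√M_Cl₂) / Σ(n_i/√M_i)
= (3.44/√70.90) / (3.44/√70.90 + 1.54/√20.18) = 0.4085/(0.4085 + 0.3428) = 0.544.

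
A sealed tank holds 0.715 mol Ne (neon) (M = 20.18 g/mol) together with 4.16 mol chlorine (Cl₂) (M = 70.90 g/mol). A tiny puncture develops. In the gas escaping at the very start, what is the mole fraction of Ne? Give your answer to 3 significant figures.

Each component's effusion rate ∝ (its partial pressure)·(1/√M) ∝ n_i/√M_i.
Mole fraction of Ne in the effusate = (n_Ne/√M_Ne) / (n_Ne/√M_Ne + n_Cl₂/√M_Cl₂)
= (0.715/√20.18) / (0.715/√20.18 + 4.16/√70.90) = 0.1592/(0.1592 + 0.4940) = 0.244.

0.244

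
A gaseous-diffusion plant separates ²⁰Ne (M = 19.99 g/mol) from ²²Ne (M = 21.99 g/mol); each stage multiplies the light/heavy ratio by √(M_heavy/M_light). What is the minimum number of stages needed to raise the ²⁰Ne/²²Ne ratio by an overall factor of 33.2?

Single-stage factor α = √(21.99/19.99), so ln α = ½ ln(1.10005) = 0.04768.
Need α^N ≥ 33.2 ⇒ N ≥ ln(33.2) / ln α = 3.503 / 0.04768 = 73.46.
So at least 74 stages are needed.

74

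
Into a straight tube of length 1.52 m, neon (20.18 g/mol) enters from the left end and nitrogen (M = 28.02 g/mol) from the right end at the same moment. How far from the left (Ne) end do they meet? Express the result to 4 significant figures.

0.8222 m

Graham's law gives d_Ne/d_N₂ = rate_Ne/rate_N₂ = √(M_N₂/M_Ne) = √(28.02/20.18) = 1.178.
With d_Ne + d_N₂ = 1.52 m, d_N₂ = 1.52/(1 + 1.178) = 0.6978 m.
d_Ne = 1.52 − 0.6978 = 0.8222 m.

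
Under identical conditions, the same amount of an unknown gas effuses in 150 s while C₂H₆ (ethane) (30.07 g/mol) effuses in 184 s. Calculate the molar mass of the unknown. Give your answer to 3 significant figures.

20.0 g/mol

From Graham's law, t_X/t_C₂H₆ = √(M_X/M_C₂H₆).
150/184 = 0.8152 = √(M_X/30.07)
M_X = 30.07 × 0.8152² = 30.07 × 0.6646 = 20.0 g/mol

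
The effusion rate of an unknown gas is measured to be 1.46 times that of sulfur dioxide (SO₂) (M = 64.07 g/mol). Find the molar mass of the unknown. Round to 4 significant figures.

Using Graham's law: rate_X/rate_SO₂ = √(M_SO₂/M_X).
1.46 = √(64.07/M_X)
M_X = 64.07 / 1.46² = 64.07 / 2.132 = 30.06 g/mol

30.06 g/mol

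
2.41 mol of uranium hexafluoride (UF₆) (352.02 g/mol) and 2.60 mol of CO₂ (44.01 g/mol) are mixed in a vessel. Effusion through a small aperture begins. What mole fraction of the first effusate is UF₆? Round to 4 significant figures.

0.2468

Effusion rate of each component ∝ n_i/√M_i (partial pressure × 1/√M).
So x_UF₆ in the escaping gas = (n_UF₆/√M_UF₆) / Σ(n_i/√M_i)
= (2.41/√352.02) / (2.41/√352.02 + 2.60/√44.01) = 0.1284/(0.1284 + 0.3919) = 0.2468.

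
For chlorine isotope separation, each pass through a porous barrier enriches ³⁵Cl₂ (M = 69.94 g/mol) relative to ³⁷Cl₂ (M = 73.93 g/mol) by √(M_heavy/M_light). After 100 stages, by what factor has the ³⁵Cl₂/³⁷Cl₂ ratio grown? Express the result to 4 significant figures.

After 100 stages the ratio has grown by (√(73.93/69.94))^100 = (73.93/69.94)^(100/2).
= 1.05705^50 = 16.02.

16.02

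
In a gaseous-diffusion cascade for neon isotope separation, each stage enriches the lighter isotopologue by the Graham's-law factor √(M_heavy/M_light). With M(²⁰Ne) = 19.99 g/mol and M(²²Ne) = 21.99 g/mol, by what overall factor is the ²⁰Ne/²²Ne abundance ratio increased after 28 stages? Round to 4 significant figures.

Each stage multiplies the ratio by α = √(21.99/19.99), so after 28 stages the overall factor is α^28 = (21.99/19.99)^(28/2).
= 1.10005^14 = 3.800.

3.800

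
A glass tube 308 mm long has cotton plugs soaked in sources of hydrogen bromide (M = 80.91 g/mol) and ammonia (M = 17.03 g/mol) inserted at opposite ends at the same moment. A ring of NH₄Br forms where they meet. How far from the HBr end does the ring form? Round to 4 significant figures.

96.86 mm

Graham's law gives d_HBr/d_NH₃ = rate_HBr/rate_NH₃ = √(M_NH₃/M_HBr) = √(17.03/80.91) = 0.4588.
With d_HBr + d_NH₃ = 308 mm, d_NH₃ = 308/(1 + 0.4588) = 211.1 mm.
d_HBr = 308 − 211.1 = 96.86 mm.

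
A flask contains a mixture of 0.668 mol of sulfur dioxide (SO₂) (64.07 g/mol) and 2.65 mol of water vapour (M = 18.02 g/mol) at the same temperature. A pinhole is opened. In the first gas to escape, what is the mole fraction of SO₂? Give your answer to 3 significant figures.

The effusion rate of species i is ∝ p_i/√M_i ∝ n_i/√M_i.
x_SO₂(eff) = (n_SO₂/√M_SO₂) / (n_SO₂/√M_SO₂ + n_H₂O/√M_H₂O)
= (0.668/√64.07) / (0.668/√64.07 + 2.65/√18.02) = 0.08345/(0.08345 + 0.6243) = 0.118.

0.118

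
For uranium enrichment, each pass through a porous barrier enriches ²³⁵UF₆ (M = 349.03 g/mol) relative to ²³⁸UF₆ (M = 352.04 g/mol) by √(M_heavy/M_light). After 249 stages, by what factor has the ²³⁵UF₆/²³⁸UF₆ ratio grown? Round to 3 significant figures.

2.91

After 249 stages the ratio has grown by (√(352.04/349.03))^249 = (352.04/349.03)^(249/2).
= 1.00862^(249/2) = 2.91.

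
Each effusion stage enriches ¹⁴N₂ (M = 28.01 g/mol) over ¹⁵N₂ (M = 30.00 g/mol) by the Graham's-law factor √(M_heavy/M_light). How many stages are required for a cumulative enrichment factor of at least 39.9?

108

Single-stage factor α = √(30.00/28.01), so ln α = ½ ln(1.07105) = 0.03432.
Need α^N ≥ 39.9 ⇒ N ≥ ln(39.9) / ln α = 3.686 / 0.03432 = 107.42.
Minimum whole number of stages: N = 108.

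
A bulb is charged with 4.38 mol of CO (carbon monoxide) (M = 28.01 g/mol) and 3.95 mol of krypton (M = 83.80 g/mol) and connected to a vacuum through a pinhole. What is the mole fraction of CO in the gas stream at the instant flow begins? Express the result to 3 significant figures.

Effusion rate of each component ∝ n_i/√M_i (partial pressure × 1/√M).
x_CO(eff) = (n_CO/√M_CO) / (n_CO/√M_CO + n_Kr/√M_Kr)
= (4.38/√28.01) / (4.38/√28.01 + 3.95/√83.80) = 0.8276/(0.8276 + 0.4315) = 0.657.

0.657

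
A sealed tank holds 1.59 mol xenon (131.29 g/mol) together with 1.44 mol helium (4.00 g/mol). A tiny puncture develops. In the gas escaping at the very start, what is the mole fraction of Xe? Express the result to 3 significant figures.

The effusion rate of species i is ∝ p_i/√M_i ∝ n_i/√M_i.
So x_Xe in the escaping gas = (n_Xe/√M_Xe) / Σ(n_i/√M_i)
= (1.59/√131.29) / (1.59/√131.29 + 1.44/√4.00) = 0.1388/(0.1388 + 0.7200) = 0.162.

0.162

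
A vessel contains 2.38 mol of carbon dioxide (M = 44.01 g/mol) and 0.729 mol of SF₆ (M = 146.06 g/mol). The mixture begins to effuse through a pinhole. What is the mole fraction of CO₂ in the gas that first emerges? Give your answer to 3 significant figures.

0.856

The effusion rate of species i is ∝ p_i/√M_i ∝ n_i/√M_i.
Mole fraction of CO₂ in the effusate = (n_CO₂/√M_CO₂) / (n_CO₂/√M_CO₂ + n_SF₆/√M_SF₆)
= (2.38/√44.01) / (2.38/√44.01 + 0.729/√146.06) = 0.3588/(0.3588 + 0.06032) = 0.856.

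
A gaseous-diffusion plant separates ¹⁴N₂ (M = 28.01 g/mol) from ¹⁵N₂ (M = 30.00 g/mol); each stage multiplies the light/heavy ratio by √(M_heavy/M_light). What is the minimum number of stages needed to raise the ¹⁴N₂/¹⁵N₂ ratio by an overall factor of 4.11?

42

Per stage α = (30.00/28.01)^(1/2) = 1.07105^0.5, giving ln α = 0.03432.
Need α^N ≥ 4.11 ⇒ N ≥ ln(4.11) / ln α = 1.413 / 0.03432 = 41.19.
Minimum whole number of stages: N = 42.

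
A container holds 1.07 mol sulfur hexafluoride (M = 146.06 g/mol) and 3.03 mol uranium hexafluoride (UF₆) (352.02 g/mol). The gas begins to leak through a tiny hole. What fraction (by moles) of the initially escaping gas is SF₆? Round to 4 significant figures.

0.3541

The effusion rate of species i is ∝ p_i/√M_i ∝ n_i/√M_i.
Mole fraction of SF₆ in the effusate = (n_SF₆/√M_SF₆) / (n_SF₆/√M_SF₆ + n_UF₆/√M_UF₆)
= (1.07/√146.06) / (1.07/√146.06 + 3.03/√352.02) = 0.08854/(0.08854 + 0.1615) = 0.3541.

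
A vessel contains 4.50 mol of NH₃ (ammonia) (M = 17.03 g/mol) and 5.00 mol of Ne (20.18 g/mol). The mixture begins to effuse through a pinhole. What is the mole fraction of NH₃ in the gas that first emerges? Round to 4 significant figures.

0.4949

Rate_i ∝ x_i/√M_i (Graham's law weighted by mole fraction), so the effusate composition follows n_i/√M_i.
Mole fraction of NH₃ in the effusate = (n_NH₃/√M_NH₃) / (n_NH₃/√M_NH₃ + n_Ne/√M_Ne)
= (4.50/√17.03) / (4.50/√17.03 + 5.00/√20.18) = 1.090/(1.090 + 1.113) = 0.4949.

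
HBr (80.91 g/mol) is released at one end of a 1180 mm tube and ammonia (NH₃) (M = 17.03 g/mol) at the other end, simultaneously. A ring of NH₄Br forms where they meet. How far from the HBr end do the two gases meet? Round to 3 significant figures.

371 mm

In equal time, each gas travels a distance ∝ its rate ∝ 1/√M, so d_HBr/d_NH₃ = √(M_NH₃/M_HBr) = √(17.03/80.91) = 0.4588.
With d_HBr + d_NH₃ = 1180 mm, d_NH₃ = 1180/(1 + 0.4588) = 808.9 mm.
d_HBr = 1180 − 808.9 = 371 mm.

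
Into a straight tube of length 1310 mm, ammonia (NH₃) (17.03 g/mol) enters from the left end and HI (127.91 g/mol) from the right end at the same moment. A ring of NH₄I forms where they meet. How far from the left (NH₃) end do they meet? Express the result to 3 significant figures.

960 mm

Graham's law gives d_NH₃/d_HI = rate_NH₃/rate_HI = √(M_HI/M_NH₃) = √(127.91/17.03) = 2.741.
With d_NH₃ + d_HI = 1310 mm, d_HI = 1310/(1 + 2.741) = 350.2 mm.
d_NH₃ = 1310 − 350.2 = 960 mm.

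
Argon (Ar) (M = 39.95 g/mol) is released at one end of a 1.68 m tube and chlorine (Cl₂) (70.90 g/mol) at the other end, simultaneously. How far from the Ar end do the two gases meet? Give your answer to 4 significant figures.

In equal time, each gas travels a distance ∝ its rate ∝ 1/√M, so d_Ar/d_Cl₂ = √(M_Cl₂/M_Ar) = √(70.90/39.95) = 1.332.
With d_Ar + d_Cl₂ = 1.68 m, d_Cl₂ = 1.68/(1 + 1.332) = 0.7204 m.
d_Ar = 1.68 − 0.7204 = 0.9596 m.

0.9596 m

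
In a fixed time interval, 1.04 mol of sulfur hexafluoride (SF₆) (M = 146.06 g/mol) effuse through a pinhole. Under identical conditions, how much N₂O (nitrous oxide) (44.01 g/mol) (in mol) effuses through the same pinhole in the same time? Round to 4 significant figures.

1.895 mol

Using Graham's law: rate_N₂O/rate_SF₆ = √(M_SF₆/M_N₂O) = √(146.06/44.01) = √3.319 = 1.822.
So the amount for N₂O is 1.04 × 1.822 = 1.895 mol.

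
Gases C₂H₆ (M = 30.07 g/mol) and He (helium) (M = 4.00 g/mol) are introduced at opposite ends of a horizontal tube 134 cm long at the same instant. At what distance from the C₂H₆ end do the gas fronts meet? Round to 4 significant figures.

In equal time, each gas travels a distance ∝ its rate ∝ 1/√M, so d_C₂H₆/d_He = √(M_He/M_C₂H₆) = √(4.00/30.07) = 0.3647.
With d_C₂H₆ + d_He = 134 cm, d_He = 134/(1 + 0.3647) = 98.19 cm.
d_C₂H₆ = 134 − 98.19 = 35.81 cm.

35.81 cm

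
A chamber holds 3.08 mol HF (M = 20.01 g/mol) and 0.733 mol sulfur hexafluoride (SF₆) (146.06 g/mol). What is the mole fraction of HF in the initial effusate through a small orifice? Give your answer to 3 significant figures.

0.919

Effusion rate of each component ∝ n_i/√M_i (partial pressure × 1/√M).
x_HF(eff) = (n_HF/√M_HF) / (n_HF/√M_HF + n_SF₆/√M_SF₆)
= (3.08/√20.01) / (3.08/√20.01 + 0.733/√146.06) = 0.6885/(0.6885 + 0.06065) = 0.919.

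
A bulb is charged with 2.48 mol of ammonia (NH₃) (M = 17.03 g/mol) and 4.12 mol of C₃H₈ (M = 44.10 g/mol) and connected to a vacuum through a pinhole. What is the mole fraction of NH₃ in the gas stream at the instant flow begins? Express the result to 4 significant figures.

The effusion rate of species i is ∝ p_i/√M_i ∝ n_i/√M_i.
Mole fraction of NH₃ in the effusate = (n_NH₃/√M_NH₃) / (n_NH₃/√M_NH₃ + n_C₃H₈/√M_C₃H₈)
= (2.48/√17.03) / (2.48/√17.03 + 4.12/√44.10) = 0.6010/(0.6010 + 0.6204) = 0.4920.

0.4920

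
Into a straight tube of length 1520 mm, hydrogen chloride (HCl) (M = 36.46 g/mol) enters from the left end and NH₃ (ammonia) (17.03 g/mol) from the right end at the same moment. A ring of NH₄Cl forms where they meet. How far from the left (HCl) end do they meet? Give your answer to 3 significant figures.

The fronts meet when d_HCl + d_NH₃ = L with d_HCl/d_NH₃ = √(M_NH₃/M_HCl) (Graham's law). Here √(M_NH₃/M_HCl) = √(17.03/36.46) = 0.6834.
With d_HCl + d_NH₃ = 1520 mm, d_NH₃ = 1520/(1 + 0.6834) = 902.9 mm.
d_HCl = 1520 − 902.9 = 617 mm.

617 mm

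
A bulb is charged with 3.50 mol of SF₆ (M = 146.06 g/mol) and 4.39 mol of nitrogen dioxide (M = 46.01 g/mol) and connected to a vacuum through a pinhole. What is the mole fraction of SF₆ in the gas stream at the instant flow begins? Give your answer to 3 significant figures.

Each component's effusion rate ∝ (its partial pressure)·(1/√M) ∝ n_i/√M_i.
Mole fraction of SF₆ in the effusate = (n_SF₆/√M_SF₆) / (n_SF₆/√M_SF₆ + n_NO₂/√M_NO₂)
= (3.50/√146.06) / (3.50/√146.06 + 4.39/√46.01) = 0.2896/(0.2896 + 0.6472) = 0.309.

0.309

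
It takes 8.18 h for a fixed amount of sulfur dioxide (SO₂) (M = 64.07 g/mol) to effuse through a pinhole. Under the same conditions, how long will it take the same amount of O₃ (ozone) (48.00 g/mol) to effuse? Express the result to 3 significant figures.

7.08 h

By Graham's law, t_O₃/t_SO₂ = √(M_O₃/M_SO₂) = √(48.00/64.07) = √0.7492 = 0.8656.
So the time for O₃ is 8.18 × 0.8656 = 7.08 h.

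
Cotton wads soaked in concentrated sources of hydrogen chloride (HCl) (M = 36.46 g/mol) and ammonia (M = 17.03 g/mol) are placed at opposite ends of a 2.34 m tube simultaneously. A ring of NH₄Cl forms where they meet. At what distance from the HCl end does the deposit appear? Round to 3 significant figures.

Graham's law gives d_HCl/d_NH₃ = rate_HCl/rate_NH₃ = √(M_NH₃/M_HCl) = √(17.03/36.46) = 0.6834.
With d_HCl + d_NH₃ = 2.34 m, d_NH₃ = 2.34/(1 + 0.6834) = 1.390 m.
d_HCl = 2.34 − 1.390 = 0.950 m.

0.950 m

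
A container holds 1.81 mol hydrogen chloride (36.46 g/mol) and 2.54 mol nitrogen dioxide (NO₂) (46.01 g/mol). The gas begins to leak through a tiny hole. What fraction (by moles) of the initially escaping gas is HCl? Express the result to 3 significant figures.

Each component's effusion rate ∝ (its partial pressure)·(1/√M) ∝ n_i/√M_i.
x_HCl(eff) = (n_HCl/√M_HCl) / (n_HCl/√M_HCl + n_NO₂/√M_NO₂)
= (1.81/√36.46) / (1.81/√36.46 + 2.54/√46.01) = 0.2998/(0.2998 + 0.3745) = 0.445.

0.445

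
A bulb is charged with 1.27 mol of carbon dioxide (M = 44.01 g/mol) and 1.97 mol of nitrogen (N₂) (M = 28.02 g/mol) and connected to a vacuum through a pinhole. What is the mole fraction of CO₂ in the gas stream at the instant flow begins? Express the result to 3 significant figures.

The effusion rate of species i is ∝ p_i/√M_i ∝ n_i/√M_i.
x_CO₂(eff) = (n_CO₂/√M_CO₂) / (n_CO₂/√M_CO₂ + n_N₂/√M_N₂)
= (1.27/√44.01) / (1.27/√44.01 + 1.97/√28.02) = 0.1914/(0.1914 + 0.3722) = 0.340.

0.340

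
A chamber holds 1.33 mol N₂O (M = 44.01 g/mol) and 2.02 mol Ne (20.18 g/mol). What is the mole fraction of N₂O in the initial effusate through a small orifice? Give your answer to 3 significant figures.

Effusion rate of each component ∝ n_i/√M_i (partial pressure × 1/√M).
So x_N₂O in the escaping gas = (n_N₂O/√M_N₂O) / Σ(n_i/√M_i)
= (1.33/√44.01) / (1.33/√44.01 + 2.02/√20.18) = 0.2005/(0.2005 + 0.4497) = 0.308.

0.308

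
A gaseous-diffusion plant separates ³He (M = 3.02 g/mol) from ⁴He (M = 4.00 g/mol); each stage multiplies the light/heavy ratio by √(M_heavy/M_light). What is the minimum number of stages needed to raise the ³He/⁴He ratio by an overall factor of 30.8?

25

Single-stage factor α = √(4.00/3.02), so ln α = ½ ln(1.32450) = 0.1405.
Need α^N ≥ 30.8 ⇒ N ≥ ln(30.8) / ln α = 3.428 / 0.1405 = 24.39.
So at least 25 stages are needed.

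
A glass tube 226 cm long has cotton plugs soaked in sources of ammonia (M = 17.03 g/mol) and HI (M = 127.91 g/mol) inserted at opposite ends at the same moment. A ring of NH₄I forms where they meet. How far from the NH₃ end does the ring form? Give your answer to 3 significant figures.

In equal time, each gas travels a distance ∝ its rate ∝ 1/√M, so d_NH₃/d_HI = √(M_HI/M_NH₃) = √(127.91/17.03) = 2.741.
With d_NH₃ + d_HI = 226 cm, d_HI = 226/(1 + 2.741) = 60.42 cm.
d_NH₃ = 226 − 60.42 = 166 cm.

166 cm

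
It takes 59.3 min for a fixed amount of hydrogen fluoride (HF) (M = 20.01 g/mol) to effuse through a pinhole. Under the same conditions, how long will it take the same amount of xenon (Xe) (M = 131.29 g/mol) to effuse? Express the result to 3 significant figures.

152 min

Graham's law gives t_Xe/t_HF = √(M_Xe/M_HF) = √(131.29/20.01) = √6.561 = 2.561.
So the time for Xe is 59.3 × 2.561 = 152 min.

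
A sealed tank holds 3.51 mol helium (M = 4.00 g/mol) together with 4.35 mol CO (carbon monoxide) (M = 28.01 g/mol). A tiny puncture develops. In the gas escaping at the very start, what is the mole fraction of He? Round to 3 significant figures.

0.681

Each component's effusion rate ∝ (its partial pressure)·(1/√M) ∝ n_i/√M_i.
x_He(eff) = (n_He/√M_He) / (n_He/√M_He + n_CO/√M_CO)
= (3.51/√4.00) / (3.51/√4.00 + 4.35/√28.01) = 1.755/(1.755 + 0.8219) = 0.681.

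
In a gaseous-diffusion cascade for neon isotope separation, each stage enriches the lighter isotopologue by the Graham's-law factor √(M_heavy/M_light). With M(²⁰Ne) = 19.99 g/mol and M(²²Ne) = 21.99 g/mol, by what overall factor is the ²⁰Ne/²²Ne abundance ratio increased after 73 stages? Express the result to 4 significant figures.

Each stage multiplies the ratio by α = √(21.99/19.99), so after 73 stages the overall factor is α^73 = (21.99/19.99)^(73/2).
= 1.10005^(73/2) = 32.48.

32.48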